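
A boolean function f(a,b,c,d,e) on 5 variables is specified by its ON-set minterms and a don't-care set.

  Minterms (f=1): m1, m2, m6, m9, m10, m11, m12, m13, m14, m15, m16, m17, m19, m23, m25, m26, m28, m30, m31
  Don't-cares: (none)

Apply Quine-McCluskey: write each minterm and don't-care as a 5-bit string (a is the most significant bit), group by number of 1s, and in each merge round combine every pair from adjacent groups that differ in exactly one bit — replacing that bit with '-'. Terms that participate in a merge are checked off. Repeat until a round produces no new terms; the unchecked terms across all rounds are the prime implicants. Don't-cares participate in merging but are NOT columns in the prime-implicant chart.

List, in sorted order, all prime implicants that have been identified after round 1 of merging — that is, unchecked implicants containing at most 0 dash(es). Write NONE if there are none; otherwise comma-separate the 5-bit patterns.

NONE

size-2^0 implicants → 00001(✓)  00010(✓)  00110(✓)  01001(✓)  01010(✓)  01011(✓)  01100(✓)  01101(✓)  01110(✓)  01111(✓)  10000(✓)  10001(✓)  10011(✓)  10111(✓)  11001(✓)  11010(✓)  11100(✓)  11110(✓)  11111(✓)
size-2^1 implicants → -0001(✓)  -1001(✓)  -1010(✓)  -1100(✓)  -1110(✓)  -1111(✓)  0-001(✓)  0-010(✓)  0-110(✓)  00-10(✓)  01-01(✓)  01-10(✓)  01-11(✓)  010-1(✓)  0101-(✓)  011-0(✓)  011-1(✓)  0110-(✓)  0111-(✓)  1-001(✓)  1-111  10-11  100-1  1000-  11-10(✓)  111-0(✓)  1111-(✓)
size-2^2 implicants → --001  -1-10  -11-0  -111-  0--10  01--1  01-1-  011--
Unchecked terms (primes): --001, -1-10, -11-0, -111-, 0--10, 01--1, 01-1-, 011--, 1-111, 10-11, 100-1, 1000-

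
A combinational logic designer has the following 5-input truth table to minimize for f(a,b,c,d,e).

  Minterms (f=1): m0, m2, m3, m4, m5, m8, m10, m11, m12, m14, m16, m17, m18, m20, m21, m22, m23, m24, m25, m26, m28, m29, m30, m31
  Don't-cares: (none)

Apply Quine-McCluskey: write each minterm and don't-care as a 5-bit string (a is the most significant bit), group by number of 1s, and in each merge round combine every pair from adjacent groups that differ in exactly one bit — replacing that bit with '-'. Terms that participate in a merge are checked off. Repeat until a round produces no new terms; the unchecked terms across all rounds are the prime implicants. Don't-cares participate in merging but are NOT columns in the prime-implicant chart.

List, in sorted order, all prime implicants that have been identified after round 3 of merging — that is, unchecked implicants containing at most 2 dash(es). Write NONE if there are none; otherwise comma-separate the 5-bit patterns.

-010-, 0-01-

Round 0: 00000✓ 00010✓ 00011✓ 00100✓ 00101✓ 01000✓ 01010✓ 01011✓ 01100✓ 01110✓ 10000✓ 10001✓ 10010✓ 10100✓ 10101✓ 10110✓ 10111✓ 11000✓ 11001✓ 11010✓ 11100✓ 11101✓ 11110✓ 11111✓
Round 1: -0000✓ -0010✓ -0100✓ -0101✓ -1000✓ -1010✓ -1100✓ -1110✓ 0-000✓ 0-010✓ 0-011✓ 0-100✓ 00-00✓ 000-0✓ 0001-✓ 0010-✓ 01-00✓ 01-10✓ 010-0✓ 0101-✓ 011-0✓ 1-000✓ 1-001✓ 1-010✓ 1-100✓ 1-101✓ 1-110✓ 1-111✓ 10-00✓ 10-01✓ 10-10✓ 100-0✓ 1000-✓ 101-0✓ 101-1✓ 1010-✓ 1011-✓ 11-00✓ 11-01✓ 11-10✓ 110-0✓ 1100-✓ 111-0✓ 111-1✓ 1110-✓ 1111-✓
Round 2: --000✓ --010✓ --100✓ -0-00✓ -00-0✓ -010- -1-00✓ -1-10✓ -10-0✓ -11-0✓ 0--00✓ 0-0-0✓ 0-01- 01--0✓ 1--00✓ 1--01✓ 1--10✓ 1-0-0✓ 1-00-✓ 1-1-0✓ 1-1-1✓ 1-10-✓ 1-11-✓ 10--0✓ 10-0-✓ 101--✓ 11--0✓ 11-0-✓ 111--✓
Round 3: ---00 --0-0 -1--0 1---0 1--0- 1-1--
PIs = {---00, --0-0, -010-, -1--0, 0-01-, 1---0, 1--0-, 1-1--}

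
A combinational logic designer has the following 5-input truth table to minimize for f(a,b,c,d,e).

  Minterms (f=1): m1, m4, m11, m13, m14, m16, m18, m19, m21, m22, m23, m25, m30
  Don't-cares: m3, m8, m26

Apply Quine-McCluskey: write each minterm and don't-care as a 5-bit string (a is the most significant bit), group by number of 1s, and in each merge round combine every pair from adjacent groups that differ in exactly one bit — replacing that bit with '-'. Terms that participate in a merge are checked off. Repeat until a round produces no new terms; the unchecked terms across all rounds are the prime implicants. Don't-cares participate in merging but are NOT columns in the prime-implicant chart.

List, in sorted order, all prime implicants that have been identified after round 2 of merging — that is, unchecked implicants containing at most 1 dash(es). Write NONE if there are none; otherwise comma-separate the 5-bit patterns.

-0011, -1110, 0-011, 000-1, 00100, 01000, 01101, 100-0, 101-1, 11001

[col 0] 00001*, 00011*, 00100, 01000, 01011*, 01101, 01110*, 10000*, 10010*, 10011*, 10101*, 10110*, 10111*, 11001, 11010*, 11110*
[col 1] -0011, -1110, 0-011, 000-1, 1-010*, 1-110*, 10-10*, 10-11*, 100-0, 1001-*, 101-1, 1011-*, 11-10*
[col 2] 1--10, 10-1-
Prime implicants: -0011, -1110, 0-011, 000-1, 00100, 01000, 01101, 1--10, 10-1-, 100-0, 101-1, 11001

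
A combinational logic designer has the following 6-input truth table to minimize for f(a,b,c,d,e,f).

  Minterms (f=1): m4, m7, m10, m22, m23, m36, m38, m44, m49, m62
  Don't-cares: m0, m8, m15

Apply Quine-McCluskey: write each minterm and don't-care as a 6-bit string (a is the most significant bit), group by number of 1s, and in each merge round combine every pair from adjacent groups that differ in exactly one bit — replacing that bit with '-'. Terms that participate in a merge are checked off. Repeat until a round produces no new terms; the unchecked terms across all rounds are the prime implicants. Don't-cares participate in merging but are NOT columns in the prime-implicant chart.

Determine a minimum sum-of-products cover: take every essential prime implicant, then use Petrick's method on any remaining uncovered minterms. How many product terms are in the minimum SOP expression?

8

[col 0] 000000*, 000100*, 000111*, 001000*, 001010*, 001111*, 010110*, 010111*, 100100*, 100110*, 101100*, 110001, 111110
[col 1] -00100, 0-0111, 00-000, 00-111, 000-00, 0010-0, 01011-, 10-100, 1001-0
Prime implicants: -00100, 0-0111, 00-000, 00-111, 000-00, 0010-0, 01011-, 10-100, 1001-0, 110001, 111110
PI chart (minterm → PIs covering it):
  4 | -00100,000-00
  7 | 0-0111,00-111
  10 | 0010-0  (sole → essential)
  22 | 01011-  (sole → essential)
  23 | 0-0111,01011-
  36 | -00100,10-100,1001-0
  38 | 1001-0  (sole → essential)
  44 | 10-100  (sole → essential)
  49 | 110001  (sole → essential)
  62 | 111110  (sole → essential)
Essential prime implicants: 0010-0, 01011-, 10-100, 1001-0, 110001, 111110
Petrick residual → -00100, 0-0111
Minimum SOP uses 8 PIs: b'c'de'f' + a'c'def + a'b'cd'f' + a'bc'de + ab'de'f' + ab'c'df' + abc'd'e'f + abcdef'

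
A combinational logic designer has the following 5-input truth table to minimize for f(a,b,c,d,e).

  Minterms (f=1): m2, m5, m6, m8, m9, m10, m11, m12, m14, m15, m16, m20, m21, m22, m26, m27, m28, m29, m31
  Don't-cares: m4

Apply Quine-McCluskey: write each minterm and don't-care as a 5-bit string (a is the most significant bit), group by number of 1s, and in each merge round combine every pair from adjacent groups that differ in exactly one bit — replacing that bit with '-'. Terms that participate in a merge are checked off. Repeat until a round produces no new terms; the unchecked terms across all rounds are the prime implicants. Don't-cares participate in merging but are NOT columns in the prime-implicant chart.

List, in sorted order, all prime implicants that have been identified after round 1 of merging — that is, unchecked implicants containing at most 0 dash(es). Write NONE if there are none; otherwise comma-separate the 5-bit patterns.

[col 0] 00010*, 00100*, 00101*, 00110*, 01000*, 01001*, 01010*, 01011*, 01100*, 01110*, 01111*, 10000*, 10100*, 10101*, 10110*, 11010*, 11011*, 11100*, 11101*, 11111*
[col 1] -0100*, -0101*, -0110*, -1010*, -1011*, -1100*, -1111*, 0-010*, 0-100*, 0-110*, 00-10*, 001-0*, 0010-*, 01-00*, 01-10*, 01-11*, 010-0*, 010-1*, 0100-*, 0101-*, 011-0*, 0111-*, 1-100*, 1-101*, 10-00, 101-0*, 1010-*, 11-11*, 1101-*, 111-1, 1110-*
[col 2] --100, -01-0, -010-, -1-11, -101-, 0--10, 0-1-0, 01--0, 01-1-, 010--, 1-10-
Prime implicants: --100, -01-0, -010-, -1-11, -101-, 0--10, 0-1-0, 01--0, 01-1-, 010--, 1-10-, 10-00, 111-1

NONE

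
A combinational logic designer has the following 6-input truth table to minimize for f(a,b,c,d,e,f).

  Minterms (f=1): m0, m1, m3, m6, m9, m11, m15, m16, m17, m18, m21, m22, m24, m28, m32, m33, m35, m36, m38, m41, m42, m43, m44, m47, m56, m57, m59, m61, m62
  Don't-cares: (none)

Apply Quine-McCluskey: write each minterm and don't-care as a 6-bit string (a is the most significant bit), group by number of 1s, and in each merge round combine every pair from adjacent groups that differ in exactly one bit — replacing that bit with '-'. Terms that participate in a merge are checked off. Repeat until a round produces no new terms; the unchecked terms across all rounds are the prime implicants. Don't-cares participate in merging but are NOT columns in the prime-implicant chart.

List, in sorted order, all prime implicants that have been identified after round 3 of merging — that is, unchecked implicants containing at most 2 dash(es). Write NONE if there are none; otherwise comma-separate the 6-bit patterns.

-0000-, -00110, -01-11, -11000, 0-000-, 0-0110, 01-000, 010-01, 010-10, 0100-0, 011-00, 1-10-1, 10-100, 100-00, 1001-0, 10101-, 111-01, 11100-, 111110

size-2^0 implicants → 000000(✓)  000001(✓)  000011(✓)  000110(✓)  001001(✓)  001011(✓)  001111(✓)  010000(✓)  010001(✓)  010010(✓)  010101(✓)  010110(✓)  011000(✓)  011100(✓)  100000(✓)  100001(✓)  100011(✓)  100100(✓)  100110(✓)  101001(✓)  101010(✓)  101011(✓)  101100(✓)  101111(✓)  111000(✓)  111001(✓)  111011(✓)  111101(✓)  111110
size-2^1 implicants → -00000(✓)  -00001(✓)  -00011(✓)  -00110  -01001(✓)  -01011(✓)  -01111(✓)  -11000  0-0000(✓)  0-0001(✓)  0-0110  00-001(✓)  00-011(✓)  0000-1(✓)  00000-(✓)  001-11(✓)  0010-1(✓)  01-000  010-01  010-10  0100-0  01000-(✓)  011-00  1-1001(✓)  1-1011(✓)  10-001(✓)  10-011(✓)  10-100  100-00  1000-1(✓)  10000-(✓)  1001-0  101-11(✓)  1010-1(✓)  10101-  111-01  1110-1(✓)  11100-
size-2^2 implicants → -0-001(✓)  -0-011(✓)  -000-1(✓)  -0000-  -01-11  -010-1(✓)  0-000-  00-0-1(✓)  1-10-1  10-0-1(✓)
size-2^3 implicants → -0-0-1
Unchecked terms (primes): -0-0-1, -0000-, -00110, -01-11, -11000, 0-000-, 0-0110, 01-000, 010-01, 010-10, 0100-0, 011-00, 1-10-1, 10-100, 100-00, 1001-0, 10101-, 111-01, 11100-, 111110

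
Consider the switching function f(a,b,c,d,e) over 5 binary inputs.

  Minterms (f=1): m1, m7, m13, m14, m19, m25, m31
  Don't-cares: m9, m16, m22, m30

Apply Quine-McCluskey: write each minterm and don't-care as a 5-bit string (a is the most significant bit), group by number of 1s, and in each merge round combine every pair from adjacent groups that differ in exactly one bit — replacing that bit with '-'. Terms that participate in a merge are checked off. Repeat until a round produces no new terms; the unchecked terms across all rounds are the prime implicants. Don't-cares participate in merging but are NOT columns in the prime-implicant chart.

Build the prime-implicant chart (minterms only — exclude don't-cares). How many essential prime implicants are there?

[col 0] 00001*, 00111, 01001*, 01101*, 01110*, 10000, 10011, 10110*, 11001*, 11110*, 11111*
[col 1] -1001, -1110, 0-001, 01-01, 1-110, 1111-
Prime implicants: -1001, -1110, 0-001, 00111, 01-01, 1-110, 10000, 10011, 1111-
PI chart (minterm → PIs covering it):
  1 | 0-001  (sole → essential)
  7 | 00111  (sole → essential)
  13 | 01-01  (sole → essential)
  14 | -1110  (sole → essential)
  19 | 10011  (sole → essential)
  25 | -1001  (sole → essential)
  31 | 1111-  (sole → essential)
Essential prime implicants: -1001, -1110, 0-001, 00111, 01-01, 10011, 1111-

7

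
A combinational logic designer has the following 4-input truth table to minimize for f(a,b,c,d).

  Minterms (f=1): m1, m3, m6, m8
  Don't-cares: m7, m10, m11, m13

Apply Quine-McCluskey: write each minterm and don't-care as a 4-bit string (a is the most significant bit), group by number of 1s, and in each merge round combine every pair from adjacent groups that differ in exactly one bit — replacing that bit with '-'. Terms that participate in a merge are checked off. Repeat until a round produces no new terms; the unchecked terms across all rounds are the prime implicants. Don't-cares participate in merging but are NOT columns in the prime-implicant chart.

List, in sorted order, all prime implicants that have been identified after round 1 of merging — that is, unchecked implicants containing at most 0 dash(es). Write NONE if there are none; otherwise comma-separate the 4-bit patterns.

1101

[col 0] 0001*, 0011*, 0110*, 0111*, 1000*, 1010*, 1011*, 1101
[col 1] -011, 0-11, 00-1, 011-, 10-0, 101-
Prime implicants: -011, 0-11, 00-1, 011-, 10-0, 101-, 1101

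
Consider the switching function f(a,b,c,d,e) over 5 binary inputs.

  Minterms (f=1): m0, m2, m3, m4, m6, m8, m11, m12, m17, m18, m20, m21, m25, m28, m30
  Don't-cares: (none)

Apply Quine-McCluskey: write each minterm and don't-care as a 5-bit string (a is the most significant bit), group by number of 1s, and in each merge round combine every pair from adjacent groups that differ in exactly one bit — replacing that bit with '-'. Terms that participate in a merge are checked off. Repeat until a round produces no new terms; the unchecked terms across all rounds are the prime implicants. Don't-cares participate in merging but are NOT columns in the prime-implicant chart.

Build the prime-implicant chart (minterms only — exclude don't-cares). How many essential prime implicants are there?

size-2^0 implicants → 00000(✓)  00010(✓)  00011(✓)  00100(✓)  00110(✓)  01000(✓)  01011(✓)  01100(✓)  10001(✓)  10010(✓)  10100(✓)  10101(✓)  11001(✓)  11100(✓)  11110(✓)
size-2^1 implicants → -0010  -0100(✓)  -1100(✓)  0-000(✓)  0-011  0-100(✓)  00-00(✓)  00-10(✓)  000-0(✓)  0001-  001-0(✓)  01-00(✓)  1-001  1-100(✓)  10-01  1010-  111-0
size-2^2 implicants → --100  0--00  00--0
Unchecked terms (primes): --100, -0010, 0--00, 0-011, 00--0, 0001-, 1-001, 10-01, 1010-, 111-0
Minterm coverage:
  m0 ⊆ 0--00,00--0
  m2 ⊆ -0010,00--0,0001-
  m3 ⊆ 0-011,0001-
  m4 ⊆ --100,0--00,00--0
  m6 ⊆ 00--0 [E]
  m8 ⊆ 0--00 [E]
  m11 ⊆ 0-011 [E]
  m12 ⊆ --100,0--00
  m17 ⊆ 1-001,10-01
  m18 ⊆ -0010 [E]
  m20 ⊆ --100,1010-
  m21 ⊆ 10-01,1010-
  m25 ⊆ 1-001 [E]
  m28 ⊆ --100,111-0
  m30 ⊆ 111-0 [E]
E = {-0010, 0--00, 0-011, 00--0, 1-001, 111-0}

6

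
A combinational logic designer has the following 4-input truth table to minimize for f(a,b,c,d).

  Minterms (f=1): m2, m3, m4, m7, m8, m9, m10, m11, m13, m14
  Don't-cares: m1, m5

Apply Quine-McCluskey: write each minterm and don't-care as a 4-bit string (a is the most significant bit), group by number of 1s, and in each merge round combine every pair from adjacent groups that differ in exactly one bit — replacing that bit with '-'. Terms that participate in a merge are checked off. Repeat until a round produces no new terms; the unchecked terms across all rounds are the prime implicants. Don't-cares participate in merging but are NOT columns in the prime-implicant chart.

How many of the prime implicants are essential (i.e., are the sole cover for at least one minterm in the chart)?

size-2^0 implicants → 0001(✓)  0010(✓)  0011(✓)  0100(✓)  0101(✓)  0111(✓)  1000(✓)  1001(✓)  1010(✓)  1011(✓)  1101(✓)  1110(✓)
size-2^1 implicants → -001(✓)  -010(✓)  -011(✓)  -101(✓)  0-01(✓)  0-11(✓)  00-1(✓)  001-(✓)  01-1(✓)  010-  1-01(✓)  1-10  10-0(✓)  10-1(✓)  100-(✓)  101-(✓)
size-2^2 implicants → --01  -0-1  -01-  0--1  10--
Unchecked terms (primes): --01, -0-1, -01-, 0--1, 010-, 1-10, 10--
Minterm coverage:
  m2 ⊆ -01- [E]
  m3 ⊆ -0-1,-01-,0--1
  m4 ⊆ 010- [E]
  m7 ⊆ 0--1 [E]
  m8 ⊆ 10-- [E]
  m9 ⊆ --01,-0-1,10--
  m10 ⊆ -01-,1-10,10--
  m11 ⊆ -0-1,-01-,10--
  m13 ⊆ --01 [E]
  m14 ⊆ 1-10 [E]
E = {--01, -01-, 0--1, 010-, 1-10, 10--}

6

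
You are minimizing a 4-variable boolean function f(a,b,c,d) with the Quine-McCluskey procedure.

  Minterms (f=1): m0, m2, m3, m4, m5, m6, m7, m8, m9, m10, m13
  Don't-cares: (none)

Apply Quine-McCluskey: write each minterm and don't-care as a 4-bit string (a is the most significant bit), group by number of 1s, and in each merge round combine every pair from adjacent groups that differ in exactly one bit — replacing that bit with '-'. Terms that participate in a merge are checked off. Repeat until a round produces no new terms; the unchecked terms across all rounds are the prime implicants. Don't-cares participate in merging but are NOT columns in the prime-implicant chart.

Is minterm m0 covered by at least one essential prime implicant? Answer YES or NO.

Round 0: 0000✓ 0010✓ 0011✓ 0100✓ 0101✓ 0110✓ 0111✓ 1000✓ 1001✓ 1010✓ 1101✓
Round 1: -000✓ -010✓ -101 0-00✓ 0-10✓ 0-11✓ 00-0✓ 001-✓ 01-0✓ 01-1✓ 010-✓ 011-✓ 1-01 10-0✓ 100-
Round 2: -0-0 0--0 0-1- 01--
PIs = {-0-0, -101, 0--0, 0-1-, 01--, 1-01, 100-}
Coverage chart:
  m0: -0-0,0--0
  m2: -0-0,0--0,0-1-
  m3: 0-1- ←essential
  m4: 0--0,01--
  m5: -101,01--
  m6: 0--0,0-1-,01--
  m7: 0-1-,01--
  m8: -0-0,100-
  m9: 1-01,100-
  m10: -0-0 ←essential
  m13: -101,1-01
Essential: -0-0, 0-1-

YES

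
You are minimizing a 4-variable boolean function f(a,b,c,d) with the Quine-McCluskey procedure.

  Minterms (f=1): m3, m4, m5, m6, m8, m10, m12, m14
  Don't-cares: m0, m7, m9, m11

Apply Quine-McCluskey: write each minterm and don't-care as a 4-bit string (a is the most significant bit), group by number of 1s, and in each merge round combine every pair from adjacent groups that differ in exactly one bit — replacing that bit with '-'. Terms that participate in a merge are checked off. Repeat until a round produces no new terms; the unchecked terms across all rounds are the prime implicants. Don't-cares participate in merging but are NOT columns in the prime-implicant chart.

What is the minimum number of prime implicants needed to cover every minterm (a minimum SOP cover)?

[col 0] 0000*, 0011*, 0100*, 0101*, 0110*, 0111*, 1000*, 1001*, 1010*, 1011*, 1100*, 1110*
[col 1] -000*, -011, -100*, -110*, 0-00*, 0-11, 01-0*, 01-1*, 010-*, 011-*, 1-00*, 1-10*, 10-0*, 10-1*, 100-*, 101-*, 11-0*
[col 2] --00, -1-0, 01--, 1--0, 10--
Prime implicants: --00, -011, -1-0, 0-11, 01--, 1--0, 10--
PI chart (minterm → PIs covering it):
  3 | -011,0-11
  4 | --00,-1-0,01--
  5 | 01--  (sole → essential)
  6 | -1-0,01--
  8 | --00,1--0,10--
  10 | 1--0,10--
  12 | --00,-1-0,1--0
  14 | -1-0,1--0
Essential prime implicants: 01--
Petrick residual → -011, 1--0
Minimum SOP uses 3 PIs: b'cd + a'b + ad'

3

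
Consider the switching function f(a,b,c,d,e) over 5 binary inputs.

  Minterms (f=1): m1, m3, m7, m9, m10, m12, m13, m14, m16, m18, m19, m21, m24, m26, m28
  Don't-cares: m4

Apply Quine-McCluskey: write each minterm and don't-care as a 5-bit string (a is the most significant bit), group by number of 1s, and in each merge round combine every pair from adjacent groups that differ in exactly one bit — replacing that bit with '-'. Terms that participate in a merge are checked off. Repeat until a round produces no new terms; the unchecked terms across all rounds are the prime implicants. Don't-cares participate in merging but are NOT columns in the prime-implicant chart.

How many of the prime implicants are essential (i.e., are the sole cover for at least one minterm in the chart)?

size-2^0 implicants → 00001(✓)  00011(✓)  00100(✓)  00111(✓)  01001(✓)  01010(✓)  01100(✓)  01101(✓)  01110(✓)  10000(✓)  10010(✓)  10011(✓)  10101  11000(✓)  11010(✓)  11100(✓)
size-2^1 implicants → -0011  -1010  -1100  0-001  0-100  00-11  000-1  01-01  01-10  011-0  0110-  1-000(✓)  1-010(✓)  100-0(✓)  1001-  11-00  110-0(✓)
size-2^2 implicants → 1-0-0
Unchecked terms (primes): -0011, -1010, -1100, 0-001, 0-100, 00-11, 000-1, 01-01, 01-10, 011-0, 0110-, 1-0-0, 1001-, 10101, 11-00
Minterm coverage:
  m1 ⊆ 0-001,000-1
  m3 ⊆ -0011,00-11,000-1
  m7 ⊆ 00-11 [E]
  m9 ⊆ 0-001,01-01
  m10 ⊆ -1010,01-10
  m12 ⊆ -1100,0-100,011-0,0110-
  m13 ⊆ 01-01,0110-
  m14 ⊆ 01-10,011-0
  m16 ⊆ 1-0-0 [E]
  m18 ⊆ 1-0-0,1001-
  m19 ⊆ -0011,1001-
  m21 ⊆ 10101 [E]
  m24 ⊆ 1-0-0,11-00
  m26 ⊆ -1010,1-0-0
  m28 ⊆ -1100,11-00
E = {00-11, 1-0-0, 10101}

3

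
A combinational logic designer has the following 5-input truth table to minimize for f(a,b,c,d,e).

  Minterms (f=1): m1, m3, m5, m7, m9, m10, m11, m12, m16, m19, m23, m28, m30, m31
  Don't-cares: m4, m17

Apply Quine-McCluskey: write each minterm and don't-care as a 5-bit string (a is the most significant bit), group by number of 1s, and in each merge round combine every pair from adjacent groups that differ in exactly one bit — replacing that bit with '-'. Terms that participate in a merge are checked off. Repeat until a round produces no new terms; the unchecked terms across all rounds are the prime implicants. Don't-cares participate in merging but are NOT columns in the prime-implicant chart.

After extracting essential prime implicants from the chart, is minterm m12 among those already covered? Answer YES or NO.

[col 0] 00001*, 00011*, 00100*, 00101*, 00111*, 01001*, 01010*, 01011*, 01100*, 10000*, 10001*, 10011*, 10111*, 11100*, 11110*, 11111*
[col 1] -0001*, -0011*, -0111*, -1100, 0-001*, 0-011*, 0-100, 00-01*, 00-11*, 000-1*, 001-1*, 0010-, 010-1*, 0101-, 1-111, 10-11*, 100-1*, 1000-, 111-0, 1111-
[col 2] -0-11, -00-1, 0-0-1, 00--1
Prime implicants: -0-11, -00-1, -1100, 0-0-1, 0-100, 00--1, 0010-, 0101-, 1-111, 1000-, 111-0, 1111-
PI chart (minterm → PIs covering it):
  1 | -00-1,0-0-1,00--1
  3 | -0-11,-00-1,0-0-1,00--1
  5 | 00--1,0010-
  7 | -0-11,00--1
  9 | 0-0-1  (sole → essential)
  10 | 0101-  (sole → essential)
  11 | 0-0-1,0101-
  12 | -1100,0-100
  16 | 1000-  (sole → essential)
  19 | -0-11,-00-1
  23 | -0-11,1-111
  28 | -1100,111-0
  30 | 111-0,1111-
  31 | 1-111,1111-
Essential prime implicants: 0-0-1, 0101-, 1000-

NO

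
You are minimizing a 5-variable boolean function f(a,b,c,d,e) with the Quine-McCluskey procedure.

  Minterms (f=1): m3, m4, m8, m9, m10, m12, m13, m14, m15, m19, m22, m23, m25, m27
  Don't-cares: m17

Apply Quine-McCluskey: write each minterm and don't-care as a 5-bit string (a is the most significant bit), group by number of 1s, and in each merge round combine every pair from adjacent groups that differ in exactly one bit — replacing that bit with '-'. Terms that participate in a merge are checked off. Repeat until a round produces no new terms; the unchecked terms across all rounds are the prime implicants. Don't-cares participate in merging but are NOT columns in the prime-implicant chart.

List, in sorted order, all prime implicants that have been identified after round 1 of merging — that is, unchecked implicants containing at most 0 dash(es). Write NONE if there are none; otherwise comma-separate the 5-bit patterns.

size-2^0 implicants → 00011(✓)  00100(✓)  01000(✓)  01001(✓)  01010(✓)  01100(✓)  01101(✓)  01110(✓)  01111(✓)  10001(✓)  10011(✓)  10110(✓)  10111(✓)  11001(✓)  11011(✓)
size-2^1 implicants → -0011  -1001  0-100  01-00(✓)  01-01(✓)  01-10(✓)  010-0(✓)  0100-(✓)  011-0(✓)  011-1(✓)  0110-(✓)  0111-(✓)  1-001(✓)  1-011(✓)  10-11  100-1(✓)  1011-  110-1(✓)
size-2^2 implicants → 01--0  01-0-  011--  1-0-1
Unchecked terms (primes): -0011, -1001, 0-100, 01--0, 01-0-, 011--, 1-0-1, 10-11, 1011-

NONE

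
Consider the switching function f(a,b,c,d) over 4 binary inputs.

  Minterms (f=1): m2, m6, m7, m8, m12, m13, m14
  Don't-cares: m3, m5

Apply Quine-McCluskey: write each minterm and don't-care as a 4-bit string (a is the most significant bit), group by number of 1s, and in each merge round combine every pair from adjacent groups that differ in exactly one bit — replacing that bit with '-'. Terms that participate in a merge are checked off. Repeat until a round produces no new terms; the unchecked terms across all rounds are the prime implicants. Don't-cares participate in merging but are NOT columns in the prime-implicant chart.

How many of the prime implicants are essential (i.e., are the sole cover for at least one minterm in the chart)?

2

[col 0] 0010*, 0011*, 0101*, 0110*, 0111*, 1000*, 1100*, 1101*, 1110*
[col 1] -101, -110, 0-10*, 0-11*, 001-*, 01-1, 011-*, 1-00, 11-0, 110-
[col 2] 0-1-
Prime implicants: -101, -110, 0-1-, 01-1, 1-00, 11-0, 110-
PI chart (minterm → PIs covering it):
  2 | 0-1-  (sole → essential)
  6 | -110,0-1-
  7 | 0-1-,01-1
  8 | 1-00  (sole → essential)
  12 | 1-00,11-0,110-
  13 | -101,110-
  14 | -110,11-0
Essential prime implicants: 0-1-, 1-00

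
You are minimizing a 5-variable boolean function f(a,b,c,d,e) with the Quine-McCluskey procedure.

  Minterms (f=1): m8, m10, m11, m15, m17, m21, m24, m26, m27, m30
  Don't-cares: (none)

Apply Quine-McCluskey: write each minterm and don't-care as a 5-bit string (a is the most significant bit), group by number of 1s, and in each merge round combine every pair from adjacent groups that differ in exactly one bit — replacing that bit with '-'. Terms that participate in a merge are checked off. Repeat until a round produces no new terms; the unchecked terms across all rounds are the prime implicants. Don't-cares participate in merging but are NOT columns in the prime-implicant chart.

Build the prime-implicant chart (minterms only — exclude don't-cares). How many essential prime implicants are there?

5

[col 0] 01000*, 01010*, 01011*, 01111*, 10001*, 10101*, 11000*, 11010*, 11011*, 11110*
[col 1] -1000*, -1010*, -1011*, 01-11, 010-0*, 0101-*, 10-01, 11-10, 110-0*, 1101-*
[col 2] -10-0, -101-
Prime implicants: -10-0, -101-, 01-11, 10-01, 11-10
PI chart (minterm → PIs covering it):
  8 | -10-0  (sole → essential)
  10 | -10-0,-101-
  11 | -101-,01-11
  15 | 01-11  (sole → essential)
  17 | 10-01  (sole → essential)
  21 | 10-01  (sole → essential)
  24 | -10-0  (sole → essential)
  26 | -10-0,-101-,11-10
  27 | -101-  (sole → essential)
  30 | 11-10  (sole → essential)
Essential prime implicants: -10-0, -101-, 01-11, 10-01, 11-10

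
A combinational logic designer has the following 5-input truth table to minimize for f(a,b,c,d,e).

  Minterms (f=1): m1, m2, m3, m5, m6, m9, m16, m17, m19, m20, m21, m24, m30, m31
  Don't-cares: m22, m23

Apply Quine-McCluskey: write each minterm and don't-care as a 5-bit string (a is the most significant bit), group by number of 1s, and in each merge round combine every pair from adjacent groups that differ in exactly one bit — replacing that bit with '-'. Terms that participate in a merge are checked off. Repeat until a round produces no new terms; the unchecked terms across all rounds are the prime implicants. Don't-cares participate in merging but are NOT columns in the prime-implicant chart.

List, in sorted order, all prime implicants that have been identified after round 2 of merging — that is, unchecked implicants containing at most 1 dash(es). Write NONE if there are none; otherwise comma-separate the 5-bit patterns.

-0110, 0-001, 00-10, 0001-, 1-000

[col 0] 00001*, 00010*, 00011*, 00101*, 00110*, 01001*, 10000*, 10001*, 10011*, 10100*, 10101*, 10110*, 10111*, 11000*, 11110*, 11111*
[col 1] -0001*, -0011*, -0101*, -0110, 0-001, 00-01*, 00-10, 000-1*, 0001-, 1-000, 1-110*, 1-111*, 10-00*, 10-01*, 10-11*, 100-1*, 1000-*, 101-0*, 101-1*, 1010-*, 1011-*, 1111-*
[col 2] -0-01, -00-1, 1-11-, 10--1, 10-0-, 101--
Prime implicants: -0-01, -00-1, -0110, 0-001, 00-10, 0001-, 1-000, 1-11-, 10--1, 10-0-, 101--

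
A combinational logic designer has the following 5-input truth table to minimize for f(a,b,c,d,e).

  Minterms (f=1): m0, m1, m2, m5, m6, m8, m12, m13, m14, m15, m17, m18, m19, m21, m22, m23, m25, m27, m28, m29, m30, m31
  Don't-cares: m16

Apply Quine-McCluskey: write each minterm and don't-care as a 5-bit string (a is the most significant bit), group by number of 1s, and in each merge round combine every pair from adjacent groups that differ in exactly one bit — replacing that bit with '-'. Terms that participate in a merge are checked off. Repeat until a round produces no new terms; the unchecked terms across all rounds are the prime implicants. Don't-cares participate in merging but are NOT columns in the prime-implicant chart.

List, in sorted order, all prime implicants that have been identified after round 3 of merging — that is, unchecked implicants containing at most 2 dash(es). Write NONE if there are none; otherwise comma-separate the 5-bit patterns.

--101, --110, -0-01, -0-10, -00-0, -000-, 0-000, 01-00, 1-11-, 10-1-, 100--

Round 0: 00000✓ 00001✓ 00010✓ 00101✓ 00110✓ 01000✓ 01100✓ 01101✓ 01110✓ 01111✓ 10000✓ 10001✓ 10010✓ 10011✓ 10101✓ 10110✓ 10111✓ 11001✓ 11011✓ 11100✓ 11101✓ 11110✓ 11111✓
Round 1: -0000✓ -0001✓ -0010✓ -0101✓ -0110✓ -1100✓ -1101✓ -1110✓ -1111✓ 0-000 0-101✓ 0-110✓ 00-01✓ 00-10✓ 000-0✓ 0000-✓ 01-00 011-0✓ 011-1✓ 0110-✓ 0111-✓ 1-001✓ 1-011✓ 1-101✓ 1-110✓ 1-111✓ 10-01✓ 10-10✓ 10-11✓ 100-0✓ 100-1✓ 1000-✓ 1001-✓ 101-1✓ 1011-✓ 11-01✓ 11-11✓ 110-1✓ 111-0✓ 111-1✓ 1110-✓ 1111-✓
Round 2: --101 --110 -0-01 -0-10 -00-0 -000- -11-0✓ -11-1✓ -110-✓ -111-✓ 011--✓ 1--01✓ 1--11✓ 1-0-1✓ 1-1-1✓ 1-11- 10--1✓ 10-1- 100-- 11--1✓ 111--✓
Round 3: -11-- 1---1
PIs = {--101, --110, -0-01, -0-10, -00-0, -000-, -11--, 0-000, 01-00, 1---1, 1-11-, 10-1-, 100--}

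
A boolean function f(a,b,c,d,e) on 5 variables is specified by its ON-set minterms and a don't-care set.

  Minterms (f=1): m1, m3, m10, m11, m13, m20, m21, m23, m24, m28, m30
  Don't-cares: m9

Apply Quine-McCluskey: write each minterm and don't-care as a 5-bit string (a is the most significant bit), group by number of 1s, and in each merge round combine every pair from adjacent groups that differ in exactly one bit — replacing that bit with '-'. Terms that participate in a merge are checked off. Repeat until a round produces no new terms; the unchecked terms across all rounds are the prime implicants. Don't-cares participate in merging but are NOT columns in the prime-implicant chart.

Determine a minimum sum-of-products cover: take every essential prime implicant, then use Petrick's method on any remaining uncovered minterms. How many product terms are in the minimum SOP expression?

size-2^0 implicants → 00001(✓)  00011(✓)  01001(✓)  01010(✓)  01011(✓)  01101(✓)  10100(✓)  10101(✓)  10111(✓)  11000(✓)  11100(✓)  11110(✓)
size-2^1 implicants → 0-001(✓)  0-011(✓)  000-1(✓)  01-01  010-1(✓)  0101-  1-100  101-1  1010-  11-00  111-0
size-2^2 implicants → 0-0-1
Unchecked terms (primes): 0-0-1, 01-01, 0101-, 1-100, 101-1, 1010-, 11-00, 111-0
Minterm coverage:
  m1 ⊆ 0-0-1 [E]
  m3 ⊆ 0-0-1 [E]
  m10 ⊆ 0101- [E]
  m11 ⊆ 0-0-1,0101-
  m13 ⊆ 01-01 [E]
  m20 ⊆ 1-100,1010-
  m21 ⊆ 101-1,1010-
  m23 ⊆ 101-1 [E]
  m24 ⊆ 11-00 [E]
  m28 ⊆ 1-100,11-00,111-0
  m30 ⊆ 111-0 [E]
E = {0-0-1, 01-01, 0101-, 101-1, 11-00, 111-0}
Petrick residual → 1-100
Cover = a'c'e + a'bd'e + a'bc'd + acd'e' + ab'ce + abd'e' + abce'  |cover|=7

7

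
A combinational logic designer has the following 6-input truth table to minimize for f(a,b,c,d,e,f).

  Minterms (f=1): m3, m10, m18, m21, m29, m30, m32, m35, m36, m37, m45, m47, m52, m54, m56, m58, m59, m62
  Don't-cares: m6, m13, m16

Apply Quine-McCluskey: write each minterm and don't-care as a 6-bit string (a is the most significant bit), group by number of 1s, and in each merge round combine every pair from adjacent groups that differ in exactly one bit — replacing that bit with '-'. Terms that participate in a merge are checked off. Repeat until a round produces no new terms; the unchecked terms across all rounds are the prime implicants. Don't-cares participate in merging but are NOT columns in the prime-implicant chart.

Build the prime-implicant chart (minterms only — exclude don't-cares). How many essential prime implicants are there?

9

Round 0: 000011✓ 000110 001010 001101✓ 010000✓ 010010✓ 010101✓ 011101✓ 011110✓ 100000✓ 100011✓ 100100✓ 100101✓ 101101✓ 101111✓ 110100✓ 110110✓ 111000✓ 111010✓ 111011✓ 111110✓
Round 1: -00011 -01101 -11110 0-1101 01-101 0100-0 1-0100 10-101 100-00 10010- 1011-1 11-110 1101-0 111-10 1110-0 11101-
PIs = {-00011, -01101, -11110, 0-1101, 000110, 001010, 01-101, 0100-0, 1-0100, 10-101, 100-00, 10010-, 1011-1, 11-110, 1101-0, 111-10, 1110-0, 11101-}
Coverage chart:
  m3: -00011 ←essential
  m10: 001010 ←essential
  m18: 0100-0 ←essential
  m21: 01-101 ←essential
  m29: 0-1101,01-101
  m30: -11110 ←essential
  m32: 100-00 ←essential
  m35: -00011 ←essential
  m36: 1-0100,100-00,10010-
  m37: 10-101,10010-
  m45: -01101,10-101,1011-1
  m47: 1011-1 ←essential
  m52: 1-0100,1101-0
  m54: 11-110,1101-0
  m56: 1110-0 ←essential
  m58: 111-10,1110-0,11101-
  m59: 11101- ←essential
  m62: -11110,11-110,111-10
Essential: -00011, -11110, 001010, 01-101, 0100-0, 100-00, 1011-1, 1110-0, 11101-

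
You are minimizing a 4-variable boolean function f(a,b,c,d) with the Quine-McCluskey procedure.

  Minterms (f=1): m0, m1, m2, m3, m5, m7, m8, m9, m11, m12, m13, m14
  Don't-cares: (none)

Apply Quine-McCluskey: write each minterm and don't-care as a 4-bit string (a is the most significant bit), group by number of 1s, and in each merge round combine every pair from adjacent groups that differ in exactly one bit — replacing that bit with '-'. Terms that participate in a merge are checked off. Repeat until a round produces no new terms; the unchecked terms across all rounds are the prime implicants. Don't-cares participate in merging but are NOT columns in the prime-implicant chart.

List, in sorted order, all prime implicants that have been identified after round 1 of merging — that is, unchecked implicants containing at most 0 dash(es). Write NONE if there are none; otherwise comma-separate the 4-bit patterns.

Round 0: 0000✓ 0001✓ 0010✓ 0011✓ 0101✓ 0111✓ 1000✓ 1001✓ 1011✓ 1100✓ 1101✓ 1110✓
Round 1: -000✓ -001✓ -011✓ -101✓ 0-01✓ 0-11✓ 00-0✓ 00-1✓ 000-✓ 001-✓ 01-1✓ 1-00✓ 1-01✓ 10-1✓ 100-✓ 11-0 110-✓
Round 2: --01 -0-1 -00- 0--1 00-- 1-0-
PIs = {--01, -0-1, -00-, 0--1, 00--, 1-0-, 11-0}

NONE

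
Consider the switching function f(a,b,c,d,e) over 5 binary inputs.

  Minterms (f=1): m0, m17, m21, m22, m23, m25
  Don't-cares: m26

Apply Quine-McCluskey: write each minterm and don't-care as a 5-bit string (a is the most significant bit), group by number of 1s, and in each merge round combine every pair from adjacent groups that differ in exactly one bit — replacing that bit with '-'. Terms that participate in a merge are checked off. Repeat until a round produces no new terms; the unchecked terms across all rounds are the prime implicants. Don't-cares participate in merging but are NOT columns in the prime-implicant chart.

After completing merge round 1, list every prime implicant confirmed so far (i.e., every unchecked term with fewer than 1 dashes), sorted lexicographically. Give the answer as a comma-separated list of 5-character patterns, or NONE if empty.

00000, 11010

[col 0] 00000, 10001*, 10101*, 10110*, 10111*, 11001*, 11010
[col 1] 1-001, 10-01, 101-1, 1011-
Prime implicants: 00000, 1-001, 10-01, 101-1, 1011-, 11010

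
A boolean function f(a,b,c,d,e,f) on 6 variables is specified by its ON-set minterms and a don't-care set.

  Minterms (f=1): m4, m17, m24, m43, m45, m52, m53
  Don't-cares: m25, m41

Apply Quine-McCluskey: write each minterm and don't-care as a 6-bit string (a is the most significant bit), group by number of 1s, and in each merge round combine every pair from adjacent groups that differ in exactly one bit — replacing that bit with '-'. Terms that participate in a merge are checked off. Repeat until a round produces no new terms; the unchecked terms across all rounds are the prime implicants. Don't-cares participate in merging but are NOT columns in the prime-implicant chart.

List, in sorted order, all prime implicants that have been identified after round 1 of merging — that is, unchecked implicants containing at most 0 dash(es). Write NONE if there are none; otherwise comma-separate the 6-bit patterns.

Round 0: 000100 010001✓ 011000✓ 011001✓ 101001✓ 101011✓ 101101✓ 110100✓ 110101✓
Round 1: 01-001 01100- 101-01 1010-1 11010-
PIs = {000100, 01-001, 01100-, 101-01, 1010-1, 11010-}

000100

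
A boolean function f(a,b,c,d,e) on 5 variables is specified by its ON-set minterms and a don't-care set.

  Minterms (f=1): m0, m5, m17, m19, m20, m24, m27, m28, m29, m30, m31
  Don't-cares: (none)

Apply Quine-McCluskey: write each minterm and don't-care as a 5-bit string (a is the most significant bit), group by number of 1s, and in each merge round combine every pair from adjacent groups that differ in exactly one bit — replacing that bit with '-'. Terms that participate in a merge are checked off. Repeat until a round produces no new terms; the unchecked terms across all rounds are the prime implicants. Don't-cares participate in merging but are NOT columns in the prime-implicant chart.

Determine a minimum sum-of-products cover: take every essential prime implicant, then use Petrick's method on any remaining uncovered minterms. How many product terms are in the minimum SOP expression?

[col 0] 00000, 00101, 10001*, 10011*, 10100*, 11000*, 11011*, 11100*, 11101*, 11110*, 11111*
[col 1] 1-011, 1-100, 100-1, 11-00, 11-11, 111-0*, 111-1*, 1110-*, 1111-*
[col 2] 111--
Prime implicants: 00000, 00101, 1-011, 1-100, 100-1, 11-00, 11-11, 111--
PI chart (minterm → PIs covering it):
  0 | 00000  (sole → essential)
  5 | 00101  (sole → essential)
  17 | 100-1  (sole → essential)
  19 | 1-011,100-1
  20 | 1-100  (sole → essential)
  24 | 11-00  (sole → essential)
  27 | 1-011,11-11
  28 | 1-100,11-00,111--
  29 | 111--  (sole → essential)
  30 | 111--  (sole → essential)
  31 | 11-11,111--
Essential prime implicants: 00000, 00101, 1-100, 100-1, 11-00, 111--
Petrick residual → 1-011
Minimum SOP uses 7 PIs: a'b'c'd'e' + a'b'cd'e + ac'de + acd'e' + ab'c'e + abd'e' + abc

7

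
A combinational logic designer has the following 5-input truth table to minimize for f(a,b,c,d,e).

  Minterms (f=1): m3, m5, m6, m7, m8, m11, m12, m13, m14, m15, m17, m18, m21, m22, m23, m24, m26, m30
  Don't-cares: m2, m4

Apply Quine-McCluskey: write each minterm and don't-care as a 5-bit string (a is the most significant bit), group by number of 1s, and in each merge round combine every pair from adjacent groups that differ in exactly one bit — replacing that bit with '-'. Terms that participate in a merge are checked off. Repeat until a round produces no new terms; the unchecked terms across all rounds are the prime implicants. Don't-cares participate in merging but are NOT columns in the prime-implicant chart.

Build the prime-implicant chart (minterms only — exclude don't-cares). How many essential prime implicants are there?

[col 0] 00010*, 00011*, 00100*, 00101*, 00110*, 00111*, 01000*, 01011*, 01100*, 01101*, 01110*, 01111*, 10001*, 10010*, 10101*, 10110*, 10111*, 11000*, 11010*, 11110*
[col 1] -0010*, -0101*, -0110*, -0111*, -1000, -1110*, 0-011*, 0-100*, 0-101*, 0-110*, 0-111*, 00-10*, 00-11*, 0001-*, 001-0*, 001-1*, 0010-*, 0011-*, 01-00, 01-11*, 011-0*, 011-1*, 0110-*, 0111-*, 1-010*, 1-110*, 10-01, 10-10*, 101-1*, 1011-*, 11-10*, 110-0
[col 2] --110, -0-10, -01-1, -011-, 0--11, 0-1-0*, 0-1-1*, 0-10-*, 0-11-*, 00-1-, 001--*, 011--*, 1--10
[col 3] 0-1--
Prime implicants: --110, -0-10, -01-1, -011-, -1000, 0--11, 0-1--, 00-1-, 01-00, 1--10, 10-01, 110-0
PI chart (minterm → PIs covering it):
  3 | 0--11,00-1-
  5 | -01-1,0-1--
  6 | --110,-0-10,-011-,0-1--,00-1-
  7 | -01-1,-011-,0--11,0-1--,00-1-
  8 | -1000,01-00
  11 | 0--11  (sole → essential)
  12 | 0-1--,01-00
  13 | 0-1--  (sole → essential)
  14 | --110,0-1--
  15 | 0--11,0-1--
  17 | 10-01  (sole → essential)
  18 | -0-10,1--10
  21 | -01-1,10-01
  22 | --110,-0-10,-011-,1--10
  23 | -01-1,-011-
  24 | -1000,110-0
  26 | 1--10,110-0
  30 | --110,1--10
Essential prime implicants: 0--11, 0-1--, 10-01

3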